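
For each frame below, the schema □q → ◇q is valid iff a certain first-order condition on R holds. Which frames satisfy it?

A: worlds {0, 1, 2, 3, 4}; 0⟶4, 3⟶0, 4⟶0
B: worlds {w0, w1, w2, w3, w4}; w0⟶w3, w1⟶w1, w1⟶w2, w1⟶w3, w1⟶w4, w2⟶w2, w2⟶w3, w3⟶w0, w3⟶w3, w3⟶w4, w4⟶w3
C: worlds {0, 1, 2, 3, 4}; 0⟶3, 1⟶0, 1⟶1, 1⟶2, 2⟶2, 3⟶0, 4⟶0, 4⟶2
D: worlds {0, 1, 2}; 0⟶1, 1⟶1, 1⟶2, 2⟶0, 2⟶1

Frame correspondent (Sahlqvist): ∀x ∃y Rxy — i.e. seriality.
A: fails — world 1 has no successor.
B: ✓.
C: ✓.
D: ✓.

B, C, D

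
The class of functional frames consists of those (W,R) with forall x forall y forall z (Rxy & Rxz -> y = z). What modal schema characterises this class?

A defining formula is ◇r → □r (the CD axiom).

◇r → □r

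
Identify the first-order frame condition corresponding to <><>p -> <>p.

Replacing p by ¬p and contraposing gives the equivalent schema □p → □□p.
Suppose □p→□□p is valid. Take Rxy, Ryz and set V(p)={w : Rxw}. Then □p at x, so □□p at x, so □p at y, so p at z, i.e. Rxz.

Transitivity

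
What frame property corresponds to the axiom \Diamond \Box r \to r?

symmetry: \forall x \forall y (Rxy \to Ryx)

Replacing r by ¬r and contraposing gives the equivalent schema r → □◇r.
Suppose r→□◇r is valid. Take Rxy and set V(r)={x}. Then r at x, so □◇r at x, so ◇r at y, so some z with Ryz has r; z=x, i.e. Ryx.
Conversely, any frame satisfying \forall x \forall y (Rxy \to Ryx) validates the schema.
Frame condition: \forall x \forall y (Rxy \to Ryx).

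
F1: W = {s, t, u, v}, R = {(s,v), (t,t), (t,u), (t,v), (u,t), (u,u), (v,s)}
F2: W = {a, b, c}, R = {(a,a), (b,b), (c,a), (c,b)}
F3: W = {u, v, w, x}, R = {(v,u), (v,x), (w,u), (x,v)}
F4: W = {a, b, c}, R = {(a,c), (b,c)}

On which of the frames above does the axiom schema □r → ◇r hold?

F1, F2

The schema corresponds to seriality: ∀x ∃y Rxy.
F1: holds.
F2: holds.
F3: fails — world u has no successor.
F4: fails — world c has no successor.
Valid on: F1, F2.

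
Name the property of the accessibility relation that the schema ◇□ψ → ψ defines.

symmetry: ∀x ∀y (Rxy → Ryx)

Equivalently (dual form): ψ → □◇ψ.
Suppose ψ→□◇ψ is valid. Take Rxy and set V(ψ)={x}. Then ψ at x, so □◇ψ at x, so ◇ψ at y, so some z with Ryz has ψ; z=x, i.e. Ryx.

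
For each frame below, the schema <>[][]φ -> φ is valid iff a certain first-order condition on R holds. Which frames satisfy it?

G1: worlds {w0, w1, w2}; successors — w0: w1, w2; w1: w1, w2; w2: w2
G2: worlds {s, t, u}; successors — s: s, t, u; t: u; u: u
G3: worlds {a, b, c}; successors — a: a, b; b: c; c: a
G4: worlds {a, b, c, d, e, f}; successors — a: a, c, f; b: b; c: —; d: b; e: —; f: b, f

G3

The schema corresponds to a generalized confluence (Geach) condition: forall x forall y (xRy -> exists w (y R^2 w & x = w)).
G1: fails — w0Rw1 but no w with w1R²w and w0=w.
G2: fails — sRt but no w with tR²w and s=w.
G3: ✓.
G4: fails — aRc but no w with cR²w and a=w.
Valid on: G3.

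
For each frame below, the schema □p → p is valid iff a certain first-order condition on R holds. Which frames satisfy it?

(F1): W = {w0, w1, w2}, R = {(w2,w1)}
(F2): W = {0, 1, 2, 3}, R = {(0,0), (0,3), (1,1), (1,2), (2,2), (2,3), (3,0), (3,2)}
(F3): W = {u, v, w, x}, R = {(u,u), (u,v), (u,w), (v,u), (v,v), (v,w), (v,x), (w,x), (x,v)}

none

The schema corresponds to reflexivity: ∀x Rxx.
(F1): fails — world w0 does not see itself.
(F2): fails — world 3 does not see itself.
(F3): fails — world w does not see itself.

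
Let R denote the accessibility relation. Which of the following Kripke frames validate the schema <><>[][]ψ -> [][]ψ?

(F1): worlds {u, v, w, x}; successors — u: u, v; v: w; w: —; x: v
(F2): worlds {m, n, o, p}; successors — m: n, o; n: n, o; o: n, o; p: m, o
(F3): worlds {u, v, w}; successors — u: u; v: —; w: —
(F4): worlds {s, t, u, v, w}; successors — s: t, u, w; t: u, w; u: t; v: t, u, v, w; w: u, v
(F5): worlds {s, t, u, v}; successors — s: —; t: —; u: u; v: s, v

(F2), (F3)

This is the axiom for a generalized confluence (Geach) condition; its first-order frame correspondent is forall x forall y forall z ((x R^2 y & x R^2 z) -> exists w (y R^2 w & z = w)).
(F1): fails — uR²v, uR²u but no t with vR²t and u=t.
(F2): satisfies the condition.
(F3): satisfies the condition.
(F4): fails — sR²t, sR²w but no w* with tR²w* and w=w*.
(F5): fails — vR²s, vR²s but no w with sR²w and s=w.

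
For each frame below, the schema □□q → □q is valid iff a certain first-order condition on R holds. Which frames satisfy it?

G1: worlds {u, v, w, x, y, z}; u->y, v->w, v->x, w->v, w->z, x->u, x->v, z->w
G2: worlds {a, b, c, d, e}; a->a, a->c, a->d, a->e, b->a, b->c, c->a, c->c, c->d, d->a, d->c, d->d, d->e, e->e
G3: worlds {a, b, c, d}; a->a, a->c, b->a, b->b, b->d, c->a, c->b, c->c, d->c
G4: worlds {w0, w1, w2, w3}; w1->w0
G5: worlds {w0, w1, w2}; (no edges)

G2, G3, G5

The schema corresponds to density: ∀x ∀y (Rxy → ∃z (Rxz ∧ Rzy)).
G1: fails — Rvw but no t with Rvt and Rtw.
G2: satisfies the condition.
G3: satisfies the condition.
G4: fails — Rw1w0 but no z with Rw1z and Rzw0.
G5: satisfies the condition.
Valid on: G2, G3, G5.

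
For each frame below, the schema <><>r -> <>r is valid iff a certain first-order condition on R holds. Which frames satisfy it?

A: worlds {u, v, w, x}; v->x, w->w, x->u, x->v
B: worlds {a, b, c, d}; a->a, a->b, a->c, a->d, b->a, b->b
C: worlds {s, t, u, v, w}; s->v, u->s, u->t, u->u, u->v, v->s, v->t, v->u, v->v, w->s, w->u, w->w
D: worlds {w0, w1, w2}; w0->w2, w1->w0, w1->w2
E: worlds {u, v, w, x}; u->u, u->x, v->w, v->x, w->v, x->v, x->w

The schema corresponds to transitivity: forall x forall y forall z (Rxy & Ryz -> Rxz).
A: fails — Rvx and Rxu but not Rvu.
B: fails — Rba and Rac but not Rbc.
C: fails — Rwu and Ruv but not Rwv.
D: holds.
E: fails — Rvw and Rwv but not Rvv.
Valid on: D.

D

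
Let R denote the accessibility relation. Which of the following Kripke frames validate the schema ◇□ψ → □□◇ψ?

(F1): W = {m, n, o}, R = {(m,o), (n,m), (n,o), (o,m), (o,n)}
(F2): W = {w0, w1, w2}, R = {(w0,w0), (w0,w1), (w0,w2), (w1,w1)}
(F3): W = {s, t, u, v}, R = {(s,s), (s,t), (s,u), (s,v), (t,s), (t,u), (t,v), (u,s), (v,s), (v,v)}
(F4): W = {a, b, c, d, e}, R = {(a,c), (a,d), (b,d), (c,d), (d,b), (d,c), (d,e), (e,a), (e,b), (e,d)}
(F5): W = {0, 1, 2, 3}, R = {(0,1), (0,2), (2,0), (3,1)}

The schema corresponds to a generalized confluence (Geach) condition: ∀x ∀y ∀z ((xRy ∧ xR²z) → ∃w (yRw ∧ zRw)).
(F1): fails — mRo, mR²m but no w with oRw and mRw.
(F2): fails — w0Rw0, w0R²w2 but no w with w0Rw and w2Rw.
(F3): satisfies the condition.
(F4): fails — aRc, aR²d but no w with cRw and dRw.
(F5): fails — 0R1, 0R²0 but no w with 1Rw and 0Rw.
Valid on: (F3).

(F3)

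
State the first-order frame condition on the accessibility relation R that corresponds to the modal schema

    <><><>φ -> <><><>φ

forall x forall y (x R^3 y -> exists w (y = w & x R^3 w))

This is a Sahlqvist (Geach-type) schema ◇^3□^0φ → □^0◇^3φ.
First-order correspondent: forall x forall y (x R^3 y -> exists w (y = w & x R^3 w)).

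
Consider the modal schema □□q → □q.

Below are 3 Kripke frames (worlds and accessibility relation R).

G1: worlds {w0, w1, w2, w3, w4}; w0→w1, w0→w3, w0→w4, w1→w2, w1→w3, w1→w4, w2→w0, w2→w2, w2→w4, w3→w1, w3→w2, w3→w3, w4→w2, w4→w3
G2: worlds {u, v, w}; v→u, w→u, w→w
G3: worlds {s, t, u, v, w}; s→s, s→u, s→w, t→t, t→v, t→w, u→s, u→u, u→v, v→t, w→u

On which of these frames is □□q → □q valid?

G1, G3

Frame correspondent (Sahlqvist): ∀x ∀y (Rxy → ∃z (Rxz ∧ Rzy)) — i.e. density.
G1: ✓.
G2: fails — Rvu but no z with Rvz and Rzu.
G3: ✓.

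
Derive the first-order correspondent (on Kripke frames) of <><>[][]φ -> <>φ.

forall x forall y (x R^2 y -> exists w (y R^2 w & xRw))

This is a Sahlqvist (Geach-type) schema ◇^2□^2φ → □^0◇^1φ.
Minimal-valuation argument: fix x; take any y with xR^2y and any z with xR^0z. Set V(φ) to the set of worlds R-reachable from y in exactly 2 steps. Then □^2φ holds at y, so the antecedent holds at x; validity forces ◇^1φ at z, giving a w with zR^1w and yR^2w.
First-order correspondent: forall x forall y (x R^2 y -> exists w (y R^2 w & xRw)).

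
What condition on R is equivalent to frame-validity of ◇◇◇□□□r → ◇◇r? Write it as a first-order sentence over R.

∀x ∀y (xR³y → ∃w (yR³w ∧ xR²w))

This is a Sahlqvist (Geach-type) schema ◇^3□^3r → □^0◇^2r.
Minimal-valuation argument: fix x; take any y with xR^3y and any z with xR^0z. Set V(r) to the set of worlds R-reachable from y in exactly 3 steps. Then □^3r holds at y, so the antecedent holds at x; validity forces ◇^2r at z, giving a w with zR^2w and yR^3w.
First-order correspondent: ∀x ∀y (xR³y → ∃w (yR³w ∧ xR²w)).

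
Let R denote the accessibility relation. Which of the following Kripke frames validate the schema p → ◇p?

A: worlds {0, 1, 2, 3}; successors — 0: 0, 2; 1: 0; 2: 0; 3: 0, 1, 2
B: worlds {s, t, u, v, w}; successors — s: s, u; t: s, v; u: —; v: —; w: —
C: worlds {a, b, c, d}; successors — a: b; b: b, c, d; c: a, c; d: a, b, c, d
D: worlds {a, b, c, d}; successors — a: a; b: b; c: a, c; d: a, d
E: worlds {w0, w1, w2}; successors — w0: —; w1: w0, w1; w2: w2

Frame correspondent (Sahlqvist): ∀x Rxx — i.e. reflexivity.
A: fails — world 1 does not see itself.
B: fails — world t does not see itself.
C: fails — world a does not see itself.
D: satisfies the condition.
E: fails — world w0 does not see itself.
Valid on: D.

D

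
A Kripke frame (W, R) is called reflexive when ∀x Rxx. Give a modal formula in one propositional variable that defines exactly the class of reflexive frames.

□q → q

The condition is reflexivity. The T schema □q → q defines it.
Suppose □q→q is valid. At any x set V(q)={w : Rxw}. Then □q holds at x, so q holds at x, i.e. Rxx.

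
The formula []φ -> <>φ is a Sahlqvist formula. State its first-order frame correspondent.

seriality

Suppose □φ→◇φ is valid. At any x set V(φ)=W. Then □φ at x, so ◇φ at x, so x has a successor.
Conversely, on a frame with seriality the schema holds at every world under every valuation.
So the correspondent is seriality.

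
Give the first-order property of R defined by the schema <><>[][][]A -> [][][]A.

forall x forall y forall z ((x R^2 y & x R^3 z) -> exists w (y R^3 w & z = w))

This is a Sahlqvist (Geach-type) schema ◇^2□^3A → □^3◇^0A.
Minimal-valuation argument: fix x; take any y with xR^2y and any z with xR^3z. Set V(A) to the set of worlds R-reachable from y in exactly 3 steps. Then □^3A holds at y, so the antecedent holds at x; validity forces ◇^0A at z, giving a w with zR^0w and yR^3w.
First-order correspondent: forall x forall y forall z ((x R^2 y & x R^3 z) -> exists w (y R^3 w & z = w)).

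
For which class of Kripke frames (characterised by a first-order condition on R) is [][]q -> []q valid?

Suppose □□q→□q is valid. Take Rxy and set V(q)={w : xR²w}. Then □□q at x, so □q at x, so q at y, i.e. ∃z(Rxz∧Rzy).

Density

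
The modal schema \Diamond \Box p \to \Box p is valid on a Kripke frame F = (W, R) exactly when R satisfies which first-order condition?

This is a form of the 5 axiom.
It corresponds to the Euclidean property: \forall x \forall y \forall z (Rxy \wedge Rxz \to Ryz).

The Euclidean property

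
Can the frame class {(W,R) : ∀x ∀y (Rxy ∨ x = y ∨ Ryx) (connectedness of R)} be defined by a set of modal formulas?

Not modally definable

If a class were modally definable it would be closed under disjoint unions (Goldblatt–Thomason).
Take 4 disjoint single-world reflexive frames: each is trivially connected, but their disjoint union has 4 worlds with no edge between distinct components, so it is not connected.
So no modal formula (or set of formulas) defines exactly the connected frames.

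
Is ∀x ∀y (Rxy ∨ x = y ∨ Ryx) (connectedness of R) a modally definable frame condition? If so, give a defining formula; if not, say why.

No — not modally definable

Modal frame validity is preserved under disjoint unions.
Take 2 disjoint single-world reflexive frames: each is trivially connected, but their disjoint union has 2 worlds with no edge between distinct components, so it is not connected.
So the class is not modally definable.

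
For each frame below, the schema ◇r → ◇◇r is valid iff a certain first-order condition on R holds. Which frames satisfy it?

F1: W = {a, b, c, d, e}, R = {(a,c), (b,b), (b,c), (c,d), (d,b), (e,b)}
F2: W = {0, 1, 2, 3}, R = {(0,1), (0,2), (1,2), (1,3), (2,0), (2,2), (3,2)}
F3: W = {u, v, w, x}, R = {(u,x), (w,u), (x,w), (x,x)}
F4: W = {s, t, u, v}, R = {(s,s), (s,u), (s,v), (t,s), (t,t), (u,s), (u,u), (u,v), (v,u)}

This is the axiom for a generalized confluence (Geach) condition; its first-order frame correspondent is ∀x ∀y (xRy → ∃w (y = w ∧ xR²w)).
F1: fails — aRc but no w with c=w and aR²w.
F2: fails — 0R1 but no w with 1=w and 0R²w.
F3: fails — wRu but no t with u=t and wR²t.
F4: holds.

F4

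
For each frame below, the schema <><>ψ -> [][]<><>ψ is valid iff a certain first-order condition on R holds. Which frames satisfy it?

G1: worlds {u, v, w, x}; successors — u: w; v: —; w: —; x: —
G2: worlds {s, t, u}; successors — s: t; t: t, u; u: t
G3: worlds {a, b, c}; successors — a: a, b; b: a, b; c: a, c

G1, G2

Frame correspondent (Sahlqvist): forall x forall y forall z ((x R^2 y & x R^2 z) -> exists w (y = w & z R^2 w)) — i.e. a generalized confluence (Geach) condition.
G1: condition met.
G2: condition met.
G3: fails — cR²c, cR²a but no w with c=w and aR²w.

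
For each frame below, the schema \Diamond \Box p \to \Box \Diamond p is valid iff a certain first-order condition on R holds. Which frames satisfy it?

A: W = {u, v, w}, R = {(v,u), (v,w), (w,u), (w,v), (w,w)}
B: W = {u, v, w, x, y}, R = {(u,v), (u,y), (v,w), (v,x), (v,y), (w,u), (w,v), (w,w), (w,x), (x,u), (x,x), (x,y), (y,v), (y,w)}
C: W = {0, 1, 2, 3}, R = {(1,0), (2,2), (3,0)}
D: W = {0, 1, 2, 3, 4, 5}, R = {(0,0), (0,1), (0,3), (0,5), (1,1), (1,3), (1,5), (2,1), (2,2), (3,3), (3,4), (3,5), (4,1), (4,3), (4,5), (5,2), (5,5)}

The schema corresponds to convergence: \forall x \forall y \forall z (Rxy \wedge Rxz \to \exists w (Ryw \wedge Rzw)).
A: fails — Rvw and Rvu but w and u have no common successor.
B: fails — Rvx and Rvy but x and y have no common successor.
C: fails — R10 and R10 but 0 and 0 have no common successor.
D: condition met.

D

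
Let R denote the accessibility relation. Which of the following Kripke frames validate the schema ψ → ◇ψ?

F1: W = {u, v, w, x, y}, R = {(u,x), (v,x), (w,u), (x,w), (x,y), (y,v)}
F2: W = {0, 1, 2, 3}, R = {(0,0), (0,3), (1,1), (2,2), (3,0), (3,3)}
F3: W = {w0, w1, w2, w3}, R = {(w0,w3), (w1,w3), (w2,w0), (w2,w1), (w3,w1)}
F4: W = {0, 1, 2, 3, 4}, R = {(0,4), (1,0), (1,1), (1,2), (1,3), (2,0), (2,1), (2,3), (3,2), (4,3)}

F2

This is the axiom for reflexivity; its first-order frame correspondent is ∀x Rxx.
F1: fails — world u does not see itself.
F2: holds.
F3: fails — world w0 does not see itself.
F4: fails — world 0 does not see itself.
Valid on: F2.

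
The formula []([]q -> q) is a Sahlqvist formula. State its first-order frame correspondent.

Shift-reflexivity

Suppose □(□q→q) is valid. Take Rxy and set V(q)={w : Ryw}. Then at y, □q holds; since □(□q→q) at x, □q→q at y, so q at y, i.e. Ryy.
Conversely, any frame satisfying forall x forall y (Rxy -> Ryy) validates the schema.
So the correspondent is shift-reflexivity.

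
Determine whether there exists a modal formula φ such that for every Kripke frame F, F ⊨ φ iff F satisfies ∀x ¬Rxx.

Any modally definable frame class is closed under surjective bounded morphisms.
The 2-cycle (worlds s,t with s→t→s) is irreflexive, and the map sending every world to a single reflexive point • is a surjective bounded morphism (forth: every edge maps to (•,•); back: every world has a successor). So any modal formula valid on the 2-cycle is also valid on the reflexive point, which is not irreflexive.
Hence irreflexivity is not modally definable.

Not modally definable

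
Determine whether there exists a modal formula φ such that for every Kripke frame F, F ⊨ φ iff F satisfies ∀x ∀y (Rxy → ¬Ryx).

Modal frame validity is preserved under surjective bounded morphisms.
The 5-cycle (worlds a,b,c,d,e with a→b→c→d→e→a) is asymmetric. Mapping every world to a single reflexive point • is a surjective bounded morphism, and the reflexive point is not asymmetric (R•• but asymmetry requires ¬R••).
So the class is not modally definable.

No — not modally definable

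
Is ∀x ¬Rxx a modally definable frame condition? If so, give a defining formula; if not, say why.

Any modally definable frame class is closed under surjective bounded morphisms.
The 2-cycle (worlds s,t with s→t→s) is irreflexive, and the map sending every world to a single reflexive point • is a surjective bounded morphism (forth: every edge maps to (•,•); back: every world has a successor). So any modal formula valid on the 2-cycle is also valid on the reflexive point, which is not irreflexive.
So the class is not modally definable.

Not modally definable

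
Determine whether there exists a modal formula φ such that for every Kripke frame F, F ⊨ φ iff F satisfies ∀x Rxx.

This is a Sahlqvist condition; the T axiom □r → r defines it.
Suppose □r→r is valid. At any x set V(r)={w : Rxw}. Then □r holds at x, so r holds at x, i.e. Rxx.

Yes — defined by □r → r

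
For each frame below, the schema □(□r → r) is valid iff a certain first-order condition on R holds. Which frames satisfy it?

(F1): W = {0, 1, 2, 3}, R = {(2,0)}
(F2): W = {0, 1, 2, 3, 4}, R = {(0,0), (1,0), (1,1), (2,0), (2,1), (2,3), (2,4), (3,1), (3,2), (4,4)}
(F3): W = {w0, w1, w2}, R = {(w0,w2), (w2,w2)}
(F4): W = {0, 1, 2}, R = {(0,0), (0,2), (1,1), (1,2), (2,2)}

Frame correspondent (Sahlqvist): ∀x ∀y (Rxy → Ryy) — i.e. shift-reflexivity.
(F1): fails — R20 but not R00.
(F2): fails — R32 but not R22.
(F3): ✓.
(F4): ✓.

(F3), (F4)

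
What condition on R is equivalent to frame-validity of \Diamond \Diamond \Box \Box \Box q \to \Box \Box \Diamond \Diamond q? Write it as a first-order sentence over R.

\forall x \forall y \forall z ((x R^2 y \wedge x R^2 z) \to \exists w (y R^3 w \wedge z R^2 w))

This is a Sahlqvist (Geach-type) schema ◇^2□^3q → □^2◇^2q.
First-order correspondent: \forall x \forall y \forall z ((x R^2 y \wedge x R^2 z) \to \exists w (y R^3 w \wedge z R^2 w)).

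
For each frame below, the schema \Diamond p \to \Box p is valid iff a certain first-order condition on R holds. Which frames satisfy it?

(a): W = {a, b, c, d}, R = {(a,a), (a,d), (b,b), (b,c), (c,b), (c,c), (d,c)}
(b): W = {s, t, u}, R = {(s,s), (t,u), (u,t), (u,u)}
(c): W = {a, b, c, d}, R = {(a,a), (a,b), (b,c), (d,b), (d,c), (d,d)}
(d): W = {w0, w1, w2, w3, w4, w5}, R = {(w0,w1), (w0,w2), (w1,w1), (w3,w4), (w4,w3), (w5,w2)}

Frame correspondent (Sahlqvist): \forall x \forall y \forall z (Rxy \wedge Rxz \to y = z) — i.e. partial functionality.
(a): fails — a sees both a and d.
(b): fails — u sees both t and u.
(c): fails — a sees both a and b.
(d): fails — w0 sees both w1 and w2.

none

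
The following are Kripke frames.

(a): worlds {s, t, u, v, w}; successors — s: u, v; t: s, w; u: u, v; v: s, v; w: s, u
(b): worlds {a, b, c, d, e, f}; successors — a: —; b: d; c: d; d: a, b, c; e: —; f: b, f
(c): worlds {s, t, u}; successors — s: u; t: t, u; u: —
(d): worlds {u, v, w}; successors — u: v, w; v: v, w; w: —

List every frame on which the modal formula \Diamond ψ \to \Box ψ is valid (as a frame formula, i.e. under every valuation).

none

Frame correspondent (Sahlqvist): \forall x \forall y \forall z (Rxy \wedge Rxz \to y = z) — i.e. partial functionality.
(a): fails — s sees both u and v.
(b): fails — d sees both a and b.
(c): fails — t sees both t and u.
(d): fails — u sees both v and w.
Valid on no frame.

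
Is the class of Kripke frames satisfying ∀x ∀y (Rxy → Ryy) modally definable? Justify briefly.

Yes, by □(□q → q)

Yes: it is shift-reflexivity, defined by the T□ schema □(□q → q).
Suppose □(□q→q) is valid. Take Rxy and set V(q)={w : Ryw}. Then at y, □q holds; since □(□q→q) at x, □q→q at y, so q at y, i.e. Ryy.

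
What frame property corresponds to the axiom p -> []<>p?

Suppose p→□◇p is valid. Take Rxy and set V(p)={x}. Then p at x, so □◇p at x, so ◇p at y, so some z with Ryz has p; z=x, i.e. Ryx.
Conversely, any frame satisfying forall x forall y (Rxy -> Ryx) validates the schema.
Frame condition: forall x forall y (Rxy -> Ryx).

Symmetry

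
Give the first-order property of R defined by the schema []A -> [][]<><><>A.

This is a Sahlqvist (Geach-type) schema ◇^0□^1A → □^2◇^3A.
First-order correspondent: forall x forall z (x R^2 z -> exists w (xRw & z R^3 w)).

forall x forall z (x R^2 z -> exists w (xRw & z R^3 w))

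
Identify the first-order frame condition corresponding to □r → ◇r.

This schema is the D axiom.
Its frame correspondent is seriality — ∀x ∃y Rxy.

Seriality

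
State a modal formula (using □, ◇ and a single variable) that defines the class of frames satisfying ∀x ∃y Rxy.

□s → ◇s

The condition is seriality. The D schema □s → ◇s defines it.
Suppose □s→◇s is valid. At any x set V(s)=W. Then □s at x, so ◇s at x, so x has a successor.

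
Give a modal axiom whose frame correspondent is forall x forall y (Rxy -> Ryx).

q → □◇q

A defining formula is q → □◇q (the B axiom).
Suppose q→□◇q is valid. Take Rxy and set V(q)={x}. Then q at x, so □◇q at x, so ◇q at y, so some z with Ryz has q; z=x, i.e. Ryx.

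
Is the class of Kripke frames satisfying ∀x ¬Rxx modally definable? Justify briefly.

If a class were modally definable it would be closed under surjective bounded morphisms (Goldblatt–Thomason).
The 4-cycle (worlds s,t,u,v with s→t→u→v→s) is irreflexive, and the map sending every world to a single reflexive point • is a surjective bounded morphism (forth: every edge maps to (•,•); back: every world has a successor). So any modal formula valid on the 4-cycle is also valid on the reflexive point, which is not irreflexive.
So no modal formula (or set of formulas) defines exactly the irreflexive frames.

Not definable by any modal formula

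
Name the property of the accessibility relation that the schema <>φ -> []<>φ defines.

Suppose ◇φ→□◇φ is valid. Take Rxy, Rxz and set V(φ)={y}. Then ◇φ at x, so □◇φ at x, so ◇φ at z, so some w with Rzw has φ; w=y, i.e. Rzy. By symmetry of the argument, Ryz.

The Euclidean property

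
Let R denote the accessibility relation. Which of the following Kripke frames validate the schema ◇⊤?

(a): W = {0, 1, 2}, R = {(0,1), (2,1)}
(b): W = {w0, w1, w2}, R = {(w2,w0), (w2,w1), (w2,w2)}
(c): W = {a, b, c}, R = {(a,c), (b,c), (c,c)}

This is the axiom for seriality; its first-order frame correspondent is ∀x ∃y Rxy.
(a): fails — world 1 has no successor.
(b): fails — world w0 has no successor.
(c): satisfies the condition.
Valid on: (c).

(c)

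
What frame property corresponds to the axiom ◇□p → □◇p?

Convergence

This is the .2 axiom.
Its frame correspondent is convergence — ∀x ∀y ∀z (Rxy ∧ Rxz → ∃w (Ryw ∧ Rzw)).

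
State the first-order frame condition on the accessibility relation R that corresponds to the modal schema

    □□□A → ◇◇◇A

This is a Sahlqvist (Geach-type) schema ◇^0□^3A → □^0◇^3A.
Minimal-valuation argument: fix x; take any y with xR^0y and any z with xR^0z. Set V(A) to the set of worlds R-reachable from y in exactly 3 steps. Then □^3A holds at y, so the antecedent holds at x; validity forces ◇^3A at z, giving a w with zR^3w and yR^3w.
First-order correspondent: ∀x ∃w (xR³w ∧ xR³w).

∀x ∃w (xR³w ∧ xR³w)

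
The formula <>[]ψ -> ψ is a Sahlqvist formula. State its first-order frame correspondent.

symmetry: forall x forall y (Rxy -> Ryx)

Replacing ψ by ¬ψ and contraposing gives the equivalent schema ψ → □◇ψ.
Suppose ψ→□◇ψ is valid. Take Rxy and set V(ψ)={x}. Then ψ at x, so □◇ψ at x, so ◇ψ at y, so some z with Ryz has ψ; z=x, i.e. Ryx.
Conversely, any frame satisfying forall x forall y (Rxy -> Ryx) validates the schema.
Frame condition: forall x forall y (Rxy -> Ryx).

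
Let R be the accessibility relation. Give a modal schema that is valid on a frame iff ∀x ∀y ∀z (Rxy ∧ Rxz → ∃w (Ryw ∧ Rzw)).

The condition is convergence. The .2 schema ◇□s → □◇s defines it.

◇□s → □◇s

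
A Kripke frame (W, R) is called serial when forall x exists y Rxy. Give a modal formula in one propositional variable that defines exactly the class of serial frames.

The condition is seriality. The D schema □s → ◇s defines it.

□s → ◇s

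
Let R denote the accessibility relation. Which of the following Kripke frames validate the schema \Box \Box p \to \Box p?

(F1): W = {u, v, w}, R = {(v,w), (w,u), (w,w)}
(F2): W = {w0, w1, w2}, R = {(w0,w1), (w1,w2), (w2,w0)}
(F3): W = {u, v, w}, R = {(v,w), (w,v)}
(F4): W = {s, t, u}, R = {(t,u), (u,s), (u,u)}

This is the axiom for density; its first-order frame correspondent is \forall x \forall y (Rxy \to \exists z (Rxz \wedge Rzy)).
(F1): ✓.
(F2): fails — Rw1w2 but no z with Rw1z and Rzw2.
(F3): fails — Rwv but no z with Rwz and Rzv.
(F4): ✓.
Valid on: (F1), (F4).

(F1), (F4)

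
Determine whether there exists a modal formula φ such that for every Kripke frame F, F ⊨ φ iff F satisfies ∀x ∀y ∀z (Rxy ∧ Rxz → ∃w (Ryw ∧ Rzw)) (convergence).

Yes, by ◇□r → □◇r

The condition is convergence. A defining modal formula is ◇□r → □◇r.
Suppose ◇□r→□◇r is valid. Take Rxy, Rxz and set V(r)={w : Ryw}. Then □r at y so ◇□r at x, so □◇r at x, so ◇r at z, giving w with Rzw and Ryw.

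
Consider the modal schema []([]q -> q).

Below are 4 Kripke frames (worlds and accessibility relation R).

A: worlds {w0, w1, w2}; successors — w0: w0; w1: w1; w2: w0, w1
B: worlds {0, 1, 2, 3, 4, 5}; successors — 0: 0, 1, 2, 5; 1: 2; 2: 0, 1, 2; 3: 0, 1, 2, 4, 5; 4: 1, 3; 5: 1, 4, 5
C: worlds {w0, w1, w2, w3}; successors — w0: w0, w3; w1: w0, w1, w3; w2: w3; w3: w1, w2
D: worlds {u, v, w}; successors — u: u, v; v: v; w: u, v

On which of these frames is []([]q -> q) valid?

A, D

The schema corresponds to shift-reflexivity: forall x forall y (Rxy -> Ryy).
A: holds.
B: fails — R34 but not R44.
C: fails — Rw1w3 but not Rw3w3.
D: holds.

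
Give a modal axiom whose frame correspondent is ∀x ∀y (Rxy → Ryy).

This is shift-reflexivity; the standard corresponding axiom is T□: □(□p → p).
Suppose □(□p→p) is valid. Take Rxy and set V(p)={w : Ryw}. Then at y, □p holds; since □(□p→p) at x, □p→p at y, so p at y, i.e. Ryy.

□(□p → p)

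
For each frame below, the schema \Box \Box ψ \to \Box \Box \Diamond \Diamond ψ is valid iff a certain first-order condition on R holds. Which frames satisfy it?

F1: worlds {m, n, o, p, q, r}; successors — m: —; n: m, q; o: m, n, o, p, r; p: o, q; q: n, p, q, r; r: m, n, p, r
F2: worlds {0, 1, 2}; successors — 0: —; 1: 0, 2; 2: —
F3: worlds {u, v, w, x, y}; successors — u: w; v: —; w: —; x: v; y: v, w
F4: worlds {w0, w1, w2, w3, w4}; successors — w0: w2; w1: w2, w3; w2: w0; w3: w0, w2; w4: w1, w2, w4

F2, F3, F4

This is the axiom for a generalized confluence (Geach) condition; its first-order frame correspondent is \forall x \forall z (x R^2 z \to \exists w (x R^2 w \wedge z R^2 w)).
F1: fails — oR²m but no w with oR²w and mR²w.
F2: ✓.
F3: ✓.
F4: ✓.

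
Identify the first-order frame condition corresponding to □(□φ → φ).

shift-reflexivity

Suppose □(□φ→φ) is valid. Take Rxy and set V(φ)={w : Ryw}. Then at y, □φ holds; since □(□φ→φ) at x, □φ→φ at y, so φ at y, i.e. Ryy.
Conversely, any frame satisfying ∀x ∀y (Rxy → Ryy) validates the schema.
So the correspondent is shift-reflexivity.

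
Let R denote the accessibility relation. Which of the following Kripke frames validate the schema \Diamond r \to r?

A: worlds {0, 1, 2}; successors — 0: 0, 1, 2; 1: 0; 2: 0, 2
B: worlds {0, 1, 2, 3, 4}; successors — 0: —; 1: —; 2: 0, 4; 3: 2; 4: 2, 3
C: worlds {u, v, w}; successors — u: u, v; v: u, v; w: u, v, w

none

The schema corresponds to a generalized confluence (Geach) condition: \forall x \forall y (xRy \to \exists w (y = w \wedge x = w)).
A: fails — 0R1 but 1 ≠ 0.
B: fails — 2R0 but 0 ≠ 2.
C: fails — uRv but v ≠ u.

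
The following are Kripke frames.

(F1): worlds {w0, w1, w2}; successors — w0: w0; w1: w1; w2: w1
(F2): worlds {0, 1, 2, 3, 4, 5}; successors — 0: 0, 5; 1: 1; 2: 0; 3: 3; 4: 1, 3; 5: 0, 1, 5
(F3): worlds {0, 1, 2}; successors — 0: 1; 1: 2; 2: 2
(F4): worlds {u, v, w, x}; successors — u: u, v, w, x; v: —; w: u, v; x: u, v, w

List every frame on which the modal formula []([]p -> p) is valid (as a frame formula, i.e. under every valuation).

The schema corresponds to shift-reflexivity: forall x forall y (Rxy -> Ryy).
(F1): ✓.
(F2): ✓.
(F3): fails — R01 but not R11.
(F4): fails — Ruv but not Rvv.

(F1), (F2)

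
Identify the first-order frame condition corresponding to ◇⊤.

seriality: ∀x ∃y Rxy

◇⊤ holds at w iff w has a successor, so frame-validity of ◇⊤ is exactly seriality. Equivalently via □q → ◇q:
Suppose □q→◇q is valid. At any x set V(q)=W. Then □q at x, so ◇q at x, so x has a successor.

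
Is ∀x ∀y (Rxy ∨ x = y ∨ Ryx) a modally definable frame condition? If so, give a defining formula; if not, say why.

Not definable by any modal formula

If a class were modally definable it would be closed under disjoint unions (Goldblatt–Thomason).
Take 2 disjoint single-world reflexive frames: each is trivially connected, but their disjoint union has 2 worlds with no edge between distinct components, so it is not connected.
So the class is not modally definable.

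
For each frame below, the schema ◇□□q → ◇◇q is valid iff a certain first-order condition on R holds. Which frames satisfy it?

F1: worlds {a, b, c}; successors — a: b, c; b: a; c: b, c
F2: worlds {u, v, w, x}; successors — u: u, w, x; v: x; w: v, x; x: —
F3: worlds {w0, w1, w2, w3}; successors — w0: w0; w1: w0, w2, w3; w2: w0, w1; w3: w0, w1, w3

F1, F3

Frame correspondent (Sahlqvist): ∀x ∀y (xRy → ∃w (yR²w ∧ xR²w)) — i.e. a generalized confluence (Geach) condition.
F1: ✓.
F2: fails — uRx but no t with xR²t and uR²t.
F3: ✓.
Valid on: F1, F3.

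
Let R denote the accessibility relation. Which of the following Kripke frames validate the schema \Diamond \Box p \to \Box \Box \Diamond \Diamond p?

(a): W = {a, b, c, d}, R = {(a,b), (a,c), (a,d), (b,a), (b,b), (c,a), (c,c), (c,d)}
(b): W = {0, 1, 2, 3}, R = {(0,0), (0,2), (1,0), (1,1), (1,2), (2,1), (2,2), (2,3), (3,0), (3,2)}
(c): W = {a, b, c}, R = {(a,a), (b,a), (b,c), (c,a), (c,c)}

This is the axiom for a generalized confluence (Geach) condition; its first-order frame correspondent is \forall x \forall y \forall z ((xRy \wedge x R^2 z) \to \exists w (yRw \wedge z R^2 w)).
(a): fails — aRb, aR²d but no w with bRw and dR²w.
(b): ✓.
(c): ✓.

(b), (c)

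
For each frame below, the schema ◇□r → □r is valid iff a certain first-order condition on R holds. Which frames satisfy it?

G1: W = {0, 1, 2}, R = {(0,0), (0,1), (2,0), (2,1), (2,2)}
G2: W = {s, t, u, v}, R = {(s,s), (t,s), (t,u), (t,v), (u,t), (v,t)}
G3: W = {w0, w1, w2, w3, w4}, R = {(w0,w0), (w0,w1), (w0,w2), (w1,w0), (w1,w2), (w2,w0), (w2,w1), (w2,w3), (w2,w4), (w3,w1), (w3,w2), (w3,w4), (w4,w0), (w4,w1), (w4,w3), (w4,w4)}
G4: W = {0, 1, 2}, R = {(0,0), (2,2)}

Frame correspondent (Sahlqvist): ∀x ∀y ∀z ((xRy ∧ xRz) → ∃w (yRw ∧ z = w)) — i.e. a generalized confluence (Geach) condition.
G1: fails — 0R1, 0R0 but no w with 1Rw and 0=w.
G2: fails — tRs, tRu but no w with sRw and u=w.
G3: fails — w0Rw1, w0Rw1 but no w with w1Rw and w1=w.
G4: satisfies the condition.

G4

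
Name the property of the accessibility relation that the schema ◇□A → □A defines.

the Euclidean property: ∀x ∀y ∀z (Rxy ∧ Rxz → Ryz)

Equivalently (dual form): ◇A → □◇A.
Suppose ◇A→□◇A is valid. Take Rxy, Rxz and set V(A)={y}. Then ◇A at x, so □◇A at x, so ◇A at z, so some w with Rzw has A; w=y, i.e. Rzy. By symmetry of the argument, Ryz.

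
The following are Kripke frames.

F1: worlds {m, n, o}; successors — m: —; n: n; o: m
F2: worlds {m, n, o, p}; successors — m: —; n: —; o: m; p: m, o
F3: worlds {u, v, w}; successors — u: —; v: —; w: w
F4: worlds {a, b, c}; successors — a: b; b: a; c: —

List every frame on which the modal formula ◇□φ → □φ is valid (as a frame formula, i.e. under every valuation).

F3

This is the axiom for the Euclidean property; its first-order frame correspondent is ∀x ∀y ∀z (Rxy ∧ Rxz → Ryz).
F1: fails — Rom and Rom but not Rmm.
F2: fails — Rom and Rom but not Rmm.
F3: satisfies the condition.
F4: fails — Rab and Rab but not Rbb.
Valid on: F3.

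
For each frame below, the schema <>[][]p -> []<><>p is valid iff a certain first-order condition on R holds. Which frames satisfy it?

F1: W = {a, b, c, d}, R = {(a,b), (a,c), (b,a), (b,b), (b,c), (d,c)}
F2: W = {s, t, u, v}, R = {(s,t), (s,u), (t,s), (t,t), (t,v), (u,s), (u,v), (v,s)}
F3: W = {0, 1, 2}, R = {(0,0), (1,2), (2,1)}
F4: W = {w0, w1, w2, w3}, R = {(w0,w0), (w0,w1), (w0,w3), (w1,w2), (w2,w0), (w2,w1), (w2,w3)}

This is the axiom for a generalized confluence (Geach) condition; its first-order frame correspondent is forall x forall y forall z ((xRy & xRz) -> exists w (y R^2 w & z R^2 w)).
F1: fails — aRb, aRc but no w with bR²w and cR²w.
F2: ✓.
F3: ✓.
F4: fails — w0Rw0, w0Rw3 but no w with w0R²w and w3R²w.

F2, F3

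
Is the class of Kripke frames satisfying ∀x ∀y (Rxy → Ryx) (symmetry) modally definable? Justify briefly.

This is a Sahlqvist condition; the B axiom q → □◇q defines it.
Suppose q→□◇q is valid. Take Rxy and set V(q)={x}. Then q at x, so □◇q at x, so ◇q at y, so some z with Ryz has q; z=x, i.e. Ryx.

Definable; q → □◇q defines it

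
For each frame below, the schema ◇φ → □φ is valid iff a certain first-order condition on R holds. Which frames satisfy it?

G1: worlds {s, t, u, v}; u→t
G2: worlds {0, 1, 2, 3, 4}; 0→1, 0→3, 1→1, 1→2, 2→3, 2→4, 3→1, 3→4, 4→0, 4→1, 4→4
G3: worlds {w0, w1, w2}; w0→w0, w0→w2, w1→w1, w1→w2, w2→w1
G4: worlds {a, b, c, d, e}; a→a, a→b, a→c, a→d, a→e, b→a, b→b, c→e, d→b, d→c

The schema corresponds to partial functionality: ∀x ∀y ∀z (Rxy ∧ Rxz → y = z).
G1: satisfies the condition.
G2: fails — 0 sees both 1 and 3.
G3: fails — w0 sees both w0 and w2.
G4: fails — a sees both a and b.

G1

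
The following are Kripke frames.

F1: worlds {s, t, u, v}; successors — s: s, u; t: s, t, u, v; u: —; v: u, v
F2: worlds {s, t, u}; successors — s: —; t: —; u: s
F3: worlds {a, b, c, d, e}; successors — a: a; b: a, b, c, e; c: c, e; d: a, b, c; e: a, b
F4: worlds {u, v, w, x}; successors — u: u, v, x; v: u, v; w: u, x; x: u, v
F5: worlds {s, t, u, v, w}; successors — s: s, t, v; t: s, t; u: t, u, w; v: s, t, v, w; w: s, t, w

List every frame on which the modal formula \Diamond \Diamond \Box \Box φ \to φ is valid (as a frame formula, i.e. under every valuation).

This is the axiom for a generalized confluence (Geach) condition; its first-order frame correspondent is \forall x \forall y (x R^2 y \to \exists w (y R^2 w \wedge x = w)).
F1: fails — sR²u but no w with uR²w and s=w.
F2: condition met.
F3: fails — bR²a but no w with aR²w and b=w.
F4: fails — wR²u but no t with uR²t and w=t.
F5: fails — uR²s but no w* with sR²w* and u=w*.

F2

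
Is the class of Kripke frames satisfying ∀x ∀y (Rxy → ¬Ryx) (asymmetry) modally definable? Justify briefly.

Any modally definable frame class is closed under surjective bounded morphisms.
The 3-cycle (worlds s,t,u with s→t→u→s) is asymmetric. Mapping every world to a single reflexive point • is a surjective bounded morphism, and the reflexive point is not asymmetric (R•• but asymmetry requires ¬R••).
So the class is not modally definable.

Not modally definable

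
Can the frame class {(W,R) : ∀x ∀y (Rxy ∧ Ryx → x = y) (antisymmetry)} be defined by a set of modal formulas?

No

If a class were modally definable it would be closed under surjective bounded morphisms (Goldblatt–Thomason).
The 8-cycle (worlds a,b,c,d,e,f,g,h with a→b→c→d→e→f→g→h→a) is antisymmetric. Sending even-indexed worlds to s and odd-indexed worlds to t is a surjective bounded morphism onto the two-world frame with s↔t, which is not antisymmetric.
So the class is not modally definable.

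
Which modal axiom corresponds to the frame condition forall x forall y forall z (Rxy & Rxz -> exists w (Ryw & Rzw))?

This is convergence; the standard corresponding axiom is .2: ◇□ψ → □◇ψ.
Suppose ◇□ψ→□◇ψ is valid. Take Rxy, Rxz and set V(ψ)={w : Ryw}. Then □ψ at y so ◇□ψ at x, so □◇ψ at x, so ◇ψ at z, giving w with Rzw and Ryw.

◇□ψ → □◇ψ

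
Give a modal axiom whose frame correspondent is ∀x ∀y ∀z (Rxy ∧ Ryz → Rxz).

The condition is transitivity. The 4 schema □q → □□q defines it.
Suppose □q→□□q is valid. Take Rxy, Ryz and set V(q)={w : Rxw}. Then □q at x, so □□q at x, so □q at y, so q at z, i.e. Rxz.

□q → □□q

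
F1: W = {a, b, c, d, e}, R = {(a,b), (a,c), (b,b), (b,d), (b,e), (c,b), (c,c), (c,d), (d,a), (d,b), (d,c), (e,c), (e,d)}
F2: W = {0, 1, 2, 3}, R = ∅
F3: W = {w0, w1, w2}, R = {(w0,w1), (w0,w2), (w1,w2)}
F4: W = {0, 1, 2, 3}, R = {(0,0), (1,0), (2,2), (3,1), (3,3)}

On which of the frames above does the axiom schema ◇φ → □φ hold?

F2

The schema corresponds to partial functionality: ∀x ∀y ∀z (Rxy ∧ Rxz → y = z).
F1: fails — a sees both b and c.
F2: holds.
F3: fails — w0 sees both w1 and w2.
F4: fails — 3 sees both 1 and 3.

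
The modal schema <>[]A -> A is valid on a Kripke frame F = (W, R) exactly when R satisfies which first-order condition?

symmetry: forall x forall y (Rxy -> Ryx)

Replacing A by ¬A and contraposing gives the equivalent schema A → □◇A.
Suppose A→□◇A is valid. Take Rxy and set V(A)={x}. Then A at x, so □◇A at x, so ◇A at y, so some z with Ryz has A; z=x, i.e. Ryx.
Conversely, any frame satisfying forall x forall y (Rxy -> Ryx) validates the schema.
Frame condition: forall x forall y (Rxy -> Ryx).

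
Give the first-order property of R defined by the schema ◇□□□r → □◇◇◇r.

This is a Sahlqvist (Geach-type) schema ◇^1□^3r → □^1◇^3r.
Minimal-valuation argument: fix x; take any y with xR^1y and any z with xR^1z. Set V(r) to the set of worlds R-reachable from y in exactly 3 steps. Then □^3r holds at y, so the antecedent holds at x; validity forces ◇^3r at z, giving a w with zR^3w and yR^3w.
First-order correspondent: ∀x ∀y ∀z ((xRy ∧ xRz) → ∃w (yR³w ∧ zR³w)).

∀x ∀y ∀z ((xRy ∧ xRz) → ∃w (yR³w ∧ zR³w))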